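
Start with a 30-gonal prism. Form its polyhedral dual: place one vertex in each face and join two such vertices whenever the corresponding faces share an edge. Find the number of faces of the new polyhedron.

60

The base solid has V = 60, E = 90, F = 32.
The dual swaps V and F and preserves E: V′ = F = 32, E′ = E = 90, F′ = V = 60.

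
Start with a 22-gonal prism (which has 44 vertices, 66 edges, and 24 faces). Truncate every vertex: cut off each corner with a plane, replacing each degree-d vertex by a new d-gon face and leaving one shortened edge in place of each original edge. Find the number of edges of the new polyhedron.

Truncation replaces each original edge-end by a new vertex, so V′ = 2E = 132.
Each original edge survives, and each old vertex of degree d contributes d new edges; summing degrees gives Σd = 2E, so E′ = E + 2E = 3E = 198.
Each original face survives and each original vertex becomes one new face: F′ = F + V = 68.

198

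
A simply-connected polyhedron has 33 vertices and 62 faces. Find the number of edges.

Here V − E + F = 2.
E = V + F − (2) = 33 + 62 − (2) = 93.

93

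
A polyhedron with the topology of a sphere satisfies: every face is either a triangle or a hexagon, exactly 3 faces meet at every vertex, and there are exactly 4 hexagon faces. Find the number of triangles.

Let x be the number of triangles; then F = 4 + x.
Edge–face incidences: 2E = 6·4 + 3·x = 24 + 3x.
Every vertex has degree 3, so 3V = 2E.
Euler: V − E + F = 2 ⇒ (2E)/3 − E + (4 + x) = 2.
Multiply by 6: 2·(2E) − 3·(2E) + 6·(4 + x) = 12, i.e. 24 + 6x − (24 + 3x) = 12.
Collecting terms: 3x = 12, so x = 4.
Then 2E = 24 + 3·4 = 36, so E = 18, V = 2E/3 = 12, F = 4 + 4 = 8.

4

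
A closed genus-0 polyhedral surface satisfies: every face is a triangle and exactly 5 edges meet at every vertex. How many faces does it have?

Each face has 3 edges and each edge borders two faces, so 2E = 3F.
Each vertex has degree 5, so 5V = 2E and hence V = 3F/5.
Euler: V − E + F = 2 ⇒ (3F/5) − (3F/2) + F = 2.
Multiply by 10: (6 − 15 + 10)F = 20, i.e. 1F = 20.
So F = 20, E = 3·20/2 = 30, V = 3·20/5 = 12.

20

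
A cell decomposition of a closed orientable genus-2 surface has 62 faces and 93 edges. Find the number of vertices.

For a closed orientable surface of genus 2, χ = 2 − 2·2 = -2.
V = -2 + E − F = -2 + 93 − 62 = 29.

29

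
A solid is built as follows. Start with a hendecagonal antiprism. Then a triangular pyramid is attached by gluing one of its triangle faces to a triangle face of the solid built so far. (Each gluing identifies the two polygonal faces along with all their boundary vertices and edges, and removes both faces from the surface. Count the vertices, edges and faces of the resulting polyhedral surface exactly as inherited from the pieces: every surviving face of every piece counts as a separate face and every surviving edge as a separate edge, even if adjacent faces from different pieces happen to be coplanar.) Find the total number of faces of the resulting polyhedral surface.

26

A hendecagonal antiprism: V=22, E=44, F=24.
Attach a triangular pyramid (V=4, E=6, F=4) along a 3-gon: merge 3 vertices and 3 edges, delete both glued faces → V=23, E=47, F=26.
Check: V − E + F = 23 − 47 + 26 = 2.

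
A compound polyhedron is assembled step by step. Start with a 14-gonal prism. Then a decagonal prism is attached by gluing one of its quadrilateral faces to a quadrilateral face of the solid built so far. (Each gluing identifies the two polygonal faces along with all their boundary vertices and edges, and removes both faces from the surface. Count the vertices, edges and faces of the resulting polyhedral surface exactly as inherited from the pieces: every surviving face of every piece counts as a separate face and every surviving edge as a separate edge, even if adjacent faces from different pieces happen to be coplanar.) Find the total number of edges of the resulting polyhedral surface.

A 14-gonal prism: V=28, E=42, F=16.
Attach a decagonal prism (V=20, E=30, F=12) along a 4-gon: merge 4 vertices and 4 edges, delete both glued faces → V=44, E=68, F=26.
Check: V − E + F = 44 − 68 + 26 = 2.

68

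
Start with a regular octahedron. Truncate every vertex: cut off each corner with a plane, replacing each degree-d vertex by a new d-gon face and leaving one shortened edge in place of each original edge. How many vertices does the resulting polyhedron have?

24

The base solid has V = 6, E = 12, F = 8.
Truncation replaces each original edge-end by a new vertex, so V′ = 2E = 24.
Each original edge survives, and each old vertex of degree d contributes d new edges; summing degrees gives Σd = 2E, so E′ = E + 2E = 3E = 36.
Each original face survives and each original vertex becomes one new face: F′ = F + V = 14.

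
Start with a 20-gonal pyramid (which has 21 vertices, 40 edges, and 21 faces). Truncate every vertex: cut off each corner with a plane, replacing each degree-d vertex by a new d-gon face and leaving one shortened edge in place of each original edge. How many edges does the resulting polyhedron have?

Truncation replaces each original edge-end by a new vertex, so V′ = 2E = 80.
Each original edge survives, and each old vertex of degree d contributes d new edges; summing degrees gives Σd = 2E, so E′ = E + 2E = 3E = 120.
Each original face survives and each original vertex becomes one new face: F′ = F + V = 42.

120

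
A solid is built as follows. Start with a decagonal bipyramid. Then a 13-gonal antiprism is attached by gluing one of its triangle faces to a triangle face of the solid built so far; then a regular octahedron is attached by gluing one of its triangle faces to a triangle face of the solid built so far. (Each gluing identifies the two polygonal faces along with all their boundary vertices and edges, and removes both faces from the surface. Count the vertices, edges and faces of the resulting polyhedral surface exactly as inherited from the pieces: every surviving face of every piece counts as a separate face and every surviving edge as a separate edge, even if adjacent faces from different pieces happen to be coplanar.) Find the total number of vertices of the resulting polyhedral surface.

38

A decagonal bipyramid: V=12, E=30, F=20.
Attach a 13-gonal antiprism (V=26, E=52, F=28) along a 3-gon: merge 3 vertices and 3 edges, delete both glued faces → V=35, E=79, F=46.
Attach a regular octahedron (V=6, E=12, F=8) along a 3-gon: merge 3 vertices and 3 edges, delete both glued faces → V=38, E=88, F=52.
Check: V − E + F = 38 − 88 + 52 = 2.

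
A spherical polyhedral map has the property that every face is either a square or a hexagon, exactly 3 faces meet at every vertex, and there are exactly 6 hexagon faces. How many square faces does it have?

6

Let x be the number of squares; then F = 6 + x.
Edge–face incidences: 2E = 6·6 + 4·x = 36 + 4x.
Every vertex has degree 3, so 3V = 2E.
Euler: V − E + F = 2 ⇒ (2E)/3 − E + (6 + x) = 2.
Multiply by 6: 2·(2E) − 3·(2E) + 6·(6 + x) = 12, i.e. 36 + 6x − (36 + 4x) = 12.
Collecting terms: 2x = 12, so x = 6.
Then 2E = 36 + 4·6 = 60, so E = 30, V = 2E/3 = 20, F = 6 + 6 = 12.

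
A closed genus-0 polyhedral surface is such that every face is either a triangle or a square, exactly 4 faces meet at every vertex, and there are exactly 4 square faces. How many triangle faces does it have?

8

Let x be the number of triangles; then F = 4 + x.
Edge–face incidences: 2E = 4·4 + 3·x = 16 + 3x.
Every vertex has degree 4, so 4V = 2E.
Euler: V − E + F = 2 ⇒ (2E)/4 − E + (4 + x) = 2.
Multiply by 8: 2·(2E) − 4·(2E) + 8·(4 + x) = 16, i.e. 32 + 8x − 2·(16 + 3x) = 16.
Collecting terms: 2x = 16, so x = 8.
Then 2E = 16 + 3·8 = 40, so E = 20, V = 2E/4 = 10, F = 4 + 8 = 12.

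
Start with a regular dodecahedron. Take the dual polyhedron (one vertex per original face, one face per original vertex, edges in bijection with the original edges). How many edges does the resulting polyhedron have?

The base solid has V = 20, E = 30, F = 12.
The dual swaps V and F and preserves E: V′ = F = 12, E′ = E = 30, F′ = V = 20.

30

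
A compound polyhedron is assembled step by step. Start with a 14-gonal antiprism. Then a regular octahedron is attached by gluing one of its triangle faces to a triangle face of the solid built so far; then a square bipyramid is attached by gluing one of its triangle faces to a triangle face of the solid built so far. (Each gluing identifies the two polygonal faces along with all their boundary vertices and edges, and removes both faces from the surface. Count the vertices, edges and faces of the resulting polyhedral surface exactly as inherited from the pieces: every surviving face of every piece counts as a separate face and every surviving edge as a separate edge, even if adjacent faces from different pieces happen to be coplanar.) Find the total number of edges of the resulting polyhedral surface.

A 14-gonal antiprism: V=28, E=56, F=30.
Attach a regular octahedron (V=6, E=12, F=8) along a 3-gon: merge 3 vertices and 3 edges, delete both glued faces → V=31, E=65, F=36.
Attach a square bipyramid (V=6, E=12, F=8) along a 3-gon: merge 3 vertices and 3 edges, delete both glued faces → V=34, E=74, F=42.
Check: V − E + F = 34 − 74 + 42 = 2.

74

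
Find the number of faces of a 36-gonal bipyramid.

A bipyramid over an n-gon has 2n triangular faces and n + 2 vertices: V = 36 + 2 = 38, E = 3·36 = 108, F = 2·36 = 72.

72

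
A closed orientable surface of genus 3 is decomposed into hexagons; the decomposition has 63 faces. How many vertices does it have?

χ = 2 − 2·3 = -4, and every face is a hexagon so 6F = 2E.
E = 6·63/2 = 189. Then V = -4 + E − F = -4 + 189 − 63 = 122.

122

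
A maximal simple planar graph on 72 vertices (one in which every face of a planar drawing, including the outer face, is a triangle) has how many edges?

In a plane triangulation 3F = 2E and V − E + F = 2, so E = 3V − 6 = 3·72 − 6 = 210.

210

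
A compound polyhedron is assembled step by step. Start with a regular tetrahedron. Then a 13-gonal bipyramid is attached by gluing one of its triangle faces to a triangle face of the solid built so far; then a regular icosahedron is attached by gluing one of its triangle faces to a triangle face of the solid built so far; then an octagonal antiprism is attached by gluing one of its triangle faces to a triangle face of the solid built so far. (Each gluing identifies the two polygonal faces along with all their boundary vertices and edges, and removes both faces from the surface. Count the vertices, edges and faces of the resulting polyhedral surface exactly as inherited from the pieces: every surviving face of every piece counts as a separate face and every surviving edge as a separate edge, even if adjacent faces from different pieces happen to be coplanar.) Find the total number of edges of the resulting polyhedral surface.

98

A regular tetrahedron: V=4, E=6, F=4.
Attach a 13-gonal bipyramid (V=15, E=39, F=26) along a 3-gon: merge 3 vertices and 3 edges, delete both glued faces → V=16, E=42, F=28.
Attach a regular icosahedron (V=12, E=30, F=20) along a 3-gon: merge 3 vertices and 3 edges, delete both glued faces → V=25, E=69, F=46.
Attach an octagonal antiprism (V=16, E=32, F=18) along a 3-gon: merge 3 vertices and 3 edges, delete both glued faces → V=38, E=98, F=62.
Check: V − E + F = 38 − 98 + 62 = 2.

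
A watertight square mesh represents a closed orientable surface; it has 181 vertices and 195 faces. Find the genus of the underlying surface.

8

Every face is a square, so 2E = 4·195 = 780, giving E = 390.
χ = V − E + F = 181 − 390 + 195 = -14.
For a closed orientable surface χ = 2 − 2g, so g = (2 − (-14))/2 = 8.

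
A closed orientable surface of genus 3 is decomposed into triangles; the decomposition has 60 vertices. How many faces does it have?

128

χ = 2 − 2·3 = -4, and every face is a triangle so 3F = 2E.
V − E + F = -4 with E = 3F/2 gives 60 − (3/2 − 1)·F = -4, so F = 128 and E = 192.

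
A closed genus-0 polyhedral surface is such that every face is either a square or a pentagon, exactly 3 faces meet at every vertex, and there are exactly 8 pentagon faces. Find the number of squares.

Let x be the number of squares; then F = 8 + x.
Edge–face incidences: 2E = 5·8 + 4·x = 40 + 4x.
Every vertex has degree 3, so 3V = 2E.
Euler: V − E + F = 2 ⇒ (2E)/3 − E + (8 + x) = 2.
Multiply by 6: 2·(2E) − 3·(2E) + 6·(8 + x) = 12, i.e. 48 + 6x − (40 + 4x) = 12.
Collecting terms: 2x + 8 = 12, so 2x = 4, so x = 2.
Then 2E = 40 + 4·2 = 48, so E = 24, V = 2E/3 = 16, F = 8 + 2 = 10.

2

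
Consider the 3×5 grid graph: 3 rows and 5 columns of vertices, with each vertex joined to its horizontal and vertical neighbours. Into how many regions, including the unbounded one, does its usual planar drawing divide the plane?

The grid has V = 3·5 = 15 vertices and E = 3·4 + 5·2 = 22 edges.
F = 2 − V + E = 2 − 15 + 22 = 9.

9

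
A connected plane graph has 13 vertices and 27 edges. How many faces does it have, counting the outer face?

Euler's formula for a connected plane graph: V − E + F = 2, so F = 2 − 13 + 27 = 16.

16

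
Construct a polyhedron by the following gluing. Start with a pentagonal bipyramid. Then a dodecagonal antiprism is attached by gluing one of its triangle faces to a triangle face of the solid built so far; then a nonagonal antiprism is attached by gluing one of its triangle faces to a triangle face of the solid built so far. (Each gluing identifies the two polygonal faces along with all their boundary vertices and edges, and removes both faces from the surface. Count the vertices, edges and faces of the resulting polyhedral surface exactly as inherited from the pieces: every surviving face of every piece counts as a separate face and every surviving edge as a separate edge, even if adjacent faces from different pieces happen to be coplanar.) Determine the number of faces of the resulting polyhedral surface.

52

A pentagonal bipyramid: V=7, E=15, F=10.
Attach a dodecagonal antiprism (V=24, E=48, F=26) along a 3-gon: merge 3 vertices and 3 edges, delete both glued faces → V=28, E=60, F=34.
Attach a nonagonal antiprism (V=18, E=36, F=20) along a 3-gon: merge 3 vertices and 3 edges, delete both glued faces → V=43, E=93, F=52.
Check: V − E + F = 43 − 93 + 52 = 2.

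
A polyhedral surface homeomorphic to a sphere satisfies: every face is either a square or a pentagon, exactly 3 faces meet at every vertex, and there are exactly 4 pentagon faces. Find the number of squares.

4

Let x be the number of squares; then F = 4 + x.
Edge–face incidences: 2E = 5·4 + 4·x = 20 + 4x.
Every vertex has degree 3, so 3V = 2E.
Euler: V − E + F = 2 ⇒ (2E)/3 − E + (4 + x) = 2.
Multiply by 6: 2·(2E) − 3·(2E) + 6·(4 + x) = 12, i.e. 24 + 6x − (20 + 4x) = 12.
Collecting terms: 2x + 4 = 12, so 2x = 8, so x = 4.
Then 2E = 20 + 4·4 = 36, so E = 18, V = 2E/3 = 12, F = 4 + 4 = 8.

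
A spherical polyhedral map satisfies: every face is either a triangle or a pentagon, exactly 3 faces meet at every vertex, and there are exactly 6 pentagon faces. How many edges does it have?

18

Let x be the number of triangles; then F = 6 + x.
Edge–face incidences: 2E = 5·6 + 3·x = 30 + 3x.
Every vertex has degree 3, so 3V = 2E.
Euler: V − E + F = 2 ⇒ (2E)/3 − E + (6 + x) = 2.
Multiply by 6: 2·(2E) − 3·(2E) + 6·(6 + x) = 12, i.e. 36 + 6x − (30 + 3x) = 12.
Collecting terms: 3x + 6 = 12, so 3x = 6, so x = 2.
Then 2E = 30 + 3·2 = 36, so E = 18, V = 2E/3 = 12, F = 6 + 2 = 8.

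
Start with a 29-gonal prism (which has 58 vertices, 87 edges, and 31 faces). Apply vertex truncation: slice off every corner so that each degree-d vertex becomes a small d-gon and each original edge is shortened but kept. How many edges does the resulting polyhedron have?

Truncation replaces each original edge-end by a new vertex, so V′ = 2E = 174.
Each original edge survives, and each old vertex of degree d contributes d new edges; summing degrees gives Σd = 2E, so E′ = E + 2E = 3E = 261.
Each original face survives and each original vertex becomes one new face: F′ = F + V = 89.

261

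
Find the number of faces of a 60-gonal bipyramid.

A bipyramid over an n-gon has 2n triangular faces and n + 2 vertices: V = 60 + 2 = 62, E = 3·60 = 180, F = 2·60 = 120.
Check: V − E + F = 62 − 180 + 120 = 2.

120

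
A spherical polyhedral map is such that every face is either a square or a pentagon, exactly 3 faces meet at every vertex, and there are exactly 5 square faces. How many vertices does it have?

10

Let x be the number of pentagons; then F = 5 + x.
Edge–face incidences: 2E = 4·5 + 5·x = 20 + 5x.
Every vertex has degree 3, so 3V = 2E.
Euler: V − E + F = 2 ⇒ (2E)/3 − E + (5 + x) = 2.
Multiply by 6: 2·(2E) − 3·(2E) + 6·(5 + x) = 12, i.e. 30 + 6x − (20 + 5x) = 12.
Collecting terms: x + 10 = 12, so x = 2.
Then 2E = 20 + 5·2 = 30, so E = 15, V = 2E/3 = 10, F = 5 + 2 = 7.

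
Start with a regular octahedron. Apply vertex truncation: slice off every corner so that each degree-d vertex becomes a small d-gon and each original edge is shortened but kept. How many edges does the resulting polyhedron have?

36

The base solid has V = 6, E = 12, F = 8.
Truncation replaces each original edge-end by a new vertex, so V′ = 2E = 24.
Each original edge survives, and each old vertex of degree d contributes d new edges; summing degrees gives Σd = 2E, so E′ = E + 2E = 3E = 36.
Each original face survives and each original vertex becomes one new face: F′ = F + V = 14.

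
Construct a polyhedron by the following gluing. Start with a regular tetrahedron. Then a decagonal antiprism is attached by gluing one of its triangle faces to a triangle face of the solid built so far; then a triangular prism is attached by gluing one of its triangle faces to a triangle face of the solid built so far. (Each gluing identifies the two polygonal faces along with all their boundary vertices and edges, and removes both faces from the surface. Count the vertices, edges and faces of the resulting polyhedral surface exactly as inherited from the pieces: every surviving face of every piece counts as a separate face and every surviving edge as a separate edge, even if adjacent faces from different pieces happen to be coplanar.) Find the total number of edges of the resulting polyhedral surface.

49

A regular tetrahedron: V=4, E=6, F=4.
Attach a decagonal antiprism (V=20, E=40, F=22) along a 3-gon: merge 3 vertices and 3 edges, delete both glued faces → V=21, E=43, F=24.
Attach a triangular prism (V=6, E=9, F=5) along a 3-gon: merge 3 vertices and 3 edges, delete both glued faces → V=24, E=49, F=27.
Check: V − E + F = 24 − 49 + 27 = 2.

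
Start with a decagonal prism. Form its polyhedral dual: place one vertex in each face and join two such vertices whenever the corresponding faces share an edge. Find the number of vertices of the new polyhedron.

12

The base solid has V = 20, E = 30, F = 12.
The dual swaps V and F and preserves E: V′ = F = 12, E′ = E = 30, F′ = V = 20.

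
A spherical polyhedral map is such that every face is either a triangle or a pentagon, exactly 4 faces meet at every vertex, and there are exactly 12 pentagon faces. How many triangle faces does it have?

20

Let x be the number of triangles; then F = 12 + x.
Edge–face incidences: 2E = 5·12 + 3·x = 60 + 3x.
Every vertex has degree 4, so 4V = 2E.
Euler: V − E + F = 2 ⇒ (2E)/4 − E + (12 + x) = 2.
Multiply by 8: 2·(2E) − 4·(2E) + 8·(12 + x) = 16, i.e. 96 + 8x − 2·(60 + 3x) = 16.
Collecting terms: 2x − 24 = 16, so 2x = 40, so x = 20.
Then 2E = 60 + 3·20 = 120, so E = 60, V = 2E/4 = 30, F = 12 + 20 = 32.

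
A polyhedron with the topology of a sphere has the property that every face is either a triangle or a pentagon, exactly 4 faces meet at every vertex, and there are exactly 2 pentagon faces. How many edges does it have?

Let x be the number of triangles; then F = 2 + x.
Edge–face incidences: 2E = 5·2 + 3·x = 10 + 3x.
Every vertex has degree 4, so 4V = 2E.
Euler: V − E + F = 2 ⇒ (2E)/4 − E + (2 + x) = 2.
Multiply by 8: 2·(2E) − 4·(2E) + 8·(2 + x) = 16, i.e. 16 + 8x − 2·(10 + 3x) = 16.
Collecting terms: 2x − 4 = 16, so 2x = 20, so x = 10.
Then 2E = 10 + 3·10 = 40, so E = 20, V = 2E/4 = 10, F = 2 + 10 = 12.

20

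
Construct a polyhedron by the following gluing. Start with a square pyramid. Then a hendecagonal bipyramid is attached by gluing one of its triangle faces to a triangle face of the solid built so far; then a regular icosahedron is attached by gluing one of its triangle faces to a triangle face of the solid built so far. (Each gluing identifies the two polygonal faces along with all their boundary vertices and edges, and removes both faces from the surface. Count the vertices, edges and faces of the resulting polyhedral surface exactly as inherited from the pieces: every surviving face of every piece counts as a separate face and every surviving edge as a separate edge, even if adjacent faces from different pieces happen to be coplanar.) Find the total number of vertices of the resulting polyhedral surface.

A square pyramid: V=5, E=8, F=5.
Attach a hendecagonal bipyramid (V=13, E=33, F=22) along a 3-gon: merge 3 vertices and 3 edges, delete both glued faces → V=15, E=38, F=25.
Attach a regular icosahedron (V=12, E=30, F=20) along a 3-gon: merge 3 vertices and 3 edges, delete both glued faces → V=24, E=65, F=43.
Check: V − E + F = 24 − 65 + 43 = 2.

24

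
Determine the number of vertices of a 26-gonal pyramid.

A pyramid on an n-gon base has one n-gon and n triangles: V = 26 + 1 = 27, E = 2·26 = 52, F = 26 + 1 = 27.
Check: V − E + F = 27 − 52 + 27 = 2.

27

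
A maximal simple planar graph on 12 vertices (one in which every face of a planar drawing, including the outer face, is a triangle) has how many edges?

In a plane triangulation 3F = 2E and V − E + F = 2, so E = 3V − 6 = 3·12 − 6 = 30.

30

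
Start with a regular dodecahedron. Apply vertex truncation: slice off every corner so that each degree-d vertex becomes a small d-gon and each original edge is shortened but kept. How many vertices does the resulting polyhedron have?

The base solid has V = 20, E = 30, F = 12.
Truncation replaces each original edge-end by a new vertex, so V′ = 2E = 60.
Each original edge survives, and each old vertex of degree d contributes d new edges; summing degrees gives Σd = 2E, so E′ = E + 2E = 3E = 90.
Each original face survives and each original vertex becomes one new face: F′ = F + V = 32.

60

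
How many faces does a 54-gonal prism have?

56

A prism on an n-gon has two n-gon bases and n rectangular sides: V = 2·54 = 108, E = 3·54 = 162, F = 54 + 2 = 56.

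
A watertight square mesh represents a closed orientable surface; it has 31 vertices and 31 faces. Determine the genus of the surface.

Every face is a square, so 2E = 4·31 = 124, giving E = 62.
χ = V − E + F = 31 − 62 + 31 = 0.
For a closed orientable surface χ = 2 − 2g, so g = (2 − (0))/2 = 1.

1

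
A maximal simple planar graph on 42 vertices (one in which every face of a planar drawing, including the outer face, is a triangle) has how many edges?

In a plane triangulation 3F = 2E and V − E + F = 2, so E = 3V − 6 = 3·42 − 6 = 120.

120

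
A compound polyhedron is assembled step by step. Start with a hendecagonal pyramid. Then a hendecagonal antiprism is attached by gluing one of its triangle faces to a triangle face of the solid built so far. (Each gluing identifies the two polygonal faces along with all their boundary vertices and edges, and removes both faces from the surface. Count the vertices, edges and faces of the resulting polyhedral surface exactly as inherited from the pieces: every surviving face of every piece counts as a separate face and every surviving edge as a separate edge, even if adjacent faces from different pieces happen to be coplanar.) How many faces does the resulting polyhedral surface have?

34

A hendecagonal pyramid: V=12, E=22, F=12.
Attach a hendecagonal antiprism (V=22, E=44, F=24) along a 3-gon: merge 3 vertices and 3 edges, delete both glued faces → V=31, E=63, F=34.
Check: V − E + F = 31 − 63 + 34 = 2.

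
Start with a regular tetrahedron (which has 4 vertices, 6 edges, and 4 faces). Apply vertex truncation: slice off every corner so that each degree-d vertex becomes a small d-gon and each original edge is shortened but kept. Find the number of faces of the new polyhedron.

8

Truncation replaces each original edge-end by a new vertex, so V′ = 2E = 12.
Each original edge survives, and each old vertex of degree d contributes d new edges; summing degrees gives Σd = 2E, so E′ = E + 2E = 3E = 18.
Each original face survives and each original vertex becomes one new face: F′ = F + V = 8.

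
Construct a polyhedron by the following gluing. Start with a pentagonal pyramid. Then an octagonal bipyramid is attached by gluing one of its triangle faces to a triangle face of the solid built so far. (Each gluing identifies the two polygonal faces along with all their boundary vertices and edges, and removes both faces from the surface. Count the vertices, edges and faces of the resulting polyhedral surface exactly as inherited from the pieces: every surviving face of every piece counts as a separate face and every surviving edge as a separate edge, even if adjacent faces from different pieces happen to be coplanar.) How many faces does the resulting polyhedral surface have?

20

A pentagonal pyramid: V=6, E=10, F=6.
Attach an octagonal bipyramid (V=10, E=24, F=16) along a 3-gon: merge 3 vertices and 3 edges, delete both glued faces → V=13, E=31, F=20.
Check: V − E + F = 13 − 31 + 20 = 2.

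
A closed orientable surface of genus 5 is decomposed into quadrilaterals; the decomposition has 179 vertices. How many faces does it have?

187

χ = 2 − 2·5 = -8, and every face is a square so 4F = 2E.
V − E + F = -8 with E = 4F/2 gives 179 − (4/2 − 1)·F = -8, so F = 187 and E = 374.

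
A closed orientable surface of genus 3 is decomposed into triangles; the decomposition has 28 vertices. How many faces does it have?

64

χ = 2 − 2·3 = -4, and every face is a triangle so 3F = 2E.
V − E + F = -4 with E = 3F/2 gives 28 − (3/2 − 1)·F = -4, so F = 64 and E = 96.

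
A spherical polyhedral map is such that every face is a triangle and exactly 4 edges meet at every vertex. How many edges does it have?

12

Each face has 3 edges and each edge borders two faces, so 2E = 3F.
Each vertex has degree 4, so 4V = 2E and hence V = 3F/4.
Euler: V − E + F = 2 ⇒ (3F/4) − (3F/2) + F = 2.
Multiply by 8: (6 − 12 + 8)F = 16, i.e. 2F = 16.
So F = 8, E = 3·8/2 = 12, V = 3·8/4 = 6.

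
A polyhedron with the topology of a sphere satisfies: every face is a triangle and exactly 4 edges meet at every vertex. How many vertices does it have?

6

Each face has 3 edges and each edge borders two faces, so 2E = 3F.
Each vertex has degree 4, so 4V = 2E and hence V = 3F/4.
Euler: V − E + F = 2 ⇒ (3F/4) − (3F/2) + F = 2.
Multiply by 8: (6 − 12 + 8)F = 16, i.e. 2F = 16.
So F = 8, E = 3·8/2 = 12, V = 3·8/4 = 6.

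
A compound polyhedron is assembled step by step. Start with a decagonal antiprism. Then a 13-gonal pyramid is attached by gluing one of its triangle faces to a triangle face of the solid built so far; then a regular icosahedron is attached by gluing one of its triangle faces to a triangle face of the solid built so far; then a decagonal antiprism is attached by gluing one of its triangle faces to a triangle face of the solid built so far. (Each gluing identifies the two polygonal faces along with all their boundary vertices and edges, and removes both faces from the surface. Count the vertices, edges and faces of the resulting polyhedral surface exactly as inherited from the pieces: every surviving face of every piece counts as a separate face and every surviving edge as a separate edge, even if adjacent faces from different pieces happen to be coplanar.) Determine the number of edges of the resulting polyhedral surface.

127

A decagonal antiprism: V=20, E=40, F=22.
Attach a 13-gonal pyramid (V=14, E=26, F=14) along a 3-gon: merge 3 vertices and 3 edges, delete both glued faces → V=31, E=63, F=34.
Attach a regular icosahedron (V=12, E=30, F=20) along a 3-gon: merge 3 vertices and 3 edges, delete both glued faces → V=40, E=90, F=52.
Attach a decagonal antiprism (V=20, E=40, F=22) along a 3-gon: merge 3 vertices and 3 edges, delete both glued faces → V=57, E=127, F=72.
Check: V − E + F = 57 − 127 + 72 = 2.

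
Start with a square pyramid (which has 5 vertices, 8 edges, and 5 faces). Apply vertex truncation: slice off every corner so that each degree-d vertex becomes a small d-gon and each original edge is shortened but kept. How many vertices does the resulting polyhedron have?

Truncation replaces each original edge-end by a new vertex, so V′ = 2E = 16.
Each original edge survives, and each old vertex of degree d contributes d new edges; summing degrees gives Σd = 2E, so E′ = E + 2E = 3E = 24.
Each original face survives and each original vertex becomes one new face: F′ = F + V = 10.

16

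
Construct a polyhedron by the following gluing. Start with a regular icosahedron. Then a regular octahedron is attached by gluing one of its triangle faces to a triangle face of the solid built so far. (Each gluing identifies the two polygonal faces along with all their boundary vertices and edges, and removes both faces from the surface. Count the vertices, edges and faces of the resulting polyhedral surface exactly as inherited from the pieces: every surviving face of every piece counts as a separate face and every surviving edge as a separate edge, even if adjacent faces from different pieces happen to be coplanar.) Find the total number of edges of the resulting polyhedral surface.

A regular icosahedron: V=12, E=30, F=20.
Attach a regular octahedron (V=6, E=12, F=8) along a 3-gon: merge 3 vertices and 3 edges, delete both glued faces → V=15, E=39, F=26.
Check: V − E + F = 15 − 39 + 26 = 2.

39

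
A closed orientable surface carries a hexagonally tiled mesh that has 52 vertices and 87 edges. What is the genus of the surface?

4

Every face is a hexagon and each edge borders two faces, so 6F = 2·87, giving F = 29.
χ = V − E + F = 52 − 87 + 29 = -6.
For a closed orientable surface χ = 2 − 2g, so g = (2 − (-6))/2 = 4.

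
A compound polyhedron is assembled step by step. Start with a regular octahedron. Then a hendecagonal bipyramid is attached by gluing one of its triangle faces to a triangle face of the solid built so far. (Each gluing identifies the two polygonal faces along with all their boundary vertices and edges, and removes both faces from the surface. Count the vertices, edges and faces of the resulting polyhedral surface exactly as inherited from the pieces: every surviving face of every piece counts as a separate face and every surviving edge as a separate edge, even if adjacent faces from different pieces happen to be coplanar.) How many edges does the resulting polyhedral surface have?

A regular octahedron: V=6, E=12, F=8.
Attach a hendecagonal bipyramid (V=13, E=33, F=22) along a 3-gon: merge 3 vertices and 3 edges, delete both glued faces → V=16, E=42, F=28.
Check: V − E + F = 16 − 42 + 28 = 2.

42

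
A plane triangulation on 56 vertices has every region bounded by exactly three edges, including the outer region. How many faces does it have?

In a plane triangulation 3F = 2E and V − E + F = 2, so F = 2V − 4 = 2·56 − 4 = 108.

108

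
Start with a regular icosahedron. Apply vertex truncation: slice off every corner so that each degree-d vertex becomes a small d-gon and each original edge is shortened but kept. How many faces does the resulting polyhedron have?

The base solid has V = 12, E = 30, F = 20.
Truncation replaces each original edge-end by a new vertex, so V′ = 2E = 60.
Each original edge survives, and each old vertex of degree d contributes d new edges; summing degrees gives Σd = 2E, so E′ = E + 2E = 3E = 90.
Each original face survives and each original vertex becomes one new face: F′ = F + V = 32.

32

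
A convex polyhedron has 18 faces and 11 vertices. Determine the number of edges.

27

Here V − E + F = 2.
E = V + F − (2) = 11 + 18 − (2) = 27.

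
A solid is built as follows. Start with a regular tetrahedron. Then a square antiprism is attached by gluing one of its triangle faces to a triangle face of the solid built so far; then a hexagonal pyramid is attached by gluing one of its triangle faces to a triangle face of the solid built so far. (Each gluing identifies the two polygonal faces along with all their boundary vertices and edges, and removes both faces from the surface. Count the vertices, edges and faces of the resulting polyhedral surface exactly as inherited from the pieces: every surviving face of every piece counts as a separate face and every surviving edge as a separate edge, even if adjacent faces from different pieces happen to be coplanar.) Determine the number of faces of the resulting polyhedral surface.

17

A regular tetrahedron: V=4, E=6, F=4.
Attach a square antiprism (V=8, E=16, F=10) along a 3-gon: merge 3 vertices and 3 edges, delete both glued faces → V=9, E=19, F=12.
Attach a hexagonal pyramid (V=7, E=12, F=7) along a 3-gon: merge 3 vertices and 3 edges, delete both glued faces → V=13, E=28, F=17.
Check: V − E + F = 13 − 28 + 17 = 2.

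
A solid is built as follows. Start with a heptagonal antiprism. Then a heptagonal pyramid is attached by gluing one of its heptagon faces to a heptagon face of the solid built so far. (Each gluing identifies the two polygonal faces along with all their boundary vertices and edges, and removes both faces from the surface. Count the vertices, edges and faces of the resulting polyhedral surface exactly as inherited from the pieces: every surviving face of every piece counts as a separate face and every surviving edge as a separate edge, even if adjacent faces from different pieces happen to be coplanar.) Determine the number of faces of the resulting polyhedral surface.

22

A heptagonal antiprism: V=14, E=28, F=16.
Attach a heptagonal pyramid (V=8, E=14, F=8) along a 7-gon: merge 7 vertices and 7 edges, delete both glued faces → V=15, E=35, F=22.
Check: V − E + F = 15 − 35 + 22 = 2.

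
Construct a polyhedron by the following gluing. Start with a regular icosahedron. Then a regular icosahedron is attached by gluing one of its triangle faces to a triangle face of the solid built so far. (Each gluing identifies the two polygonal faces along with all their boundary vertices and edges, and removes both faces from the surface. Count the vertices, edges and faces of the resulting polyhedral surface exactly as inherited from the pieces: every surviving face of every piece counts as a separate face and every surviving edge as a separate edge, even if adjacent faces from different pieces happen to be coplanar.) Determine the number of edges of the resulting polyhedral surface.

A regular icosahedron: V=12, E=30, F=20.
Attach a regular icosahedron (V=12, E=30, F=20) along a 3-gon: merge 3 vertices and 3 edges, delete both glued faces → V=21, E=57, F=38.
Check: V − E + F = 21 − 57 + 38 = 2.

57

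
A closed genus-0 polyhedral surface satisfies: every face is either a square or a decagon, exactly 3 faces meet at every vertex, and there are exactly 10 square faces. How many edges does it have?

Let x be the number of decagons; then F = 10 + x.
Edge–face incidences: 2E = 4·10 + 10·x = 40 + 10x.
Every vertex has degree 3, so 3V = 2E.
Euler: V − E + F = 2 ⇒ (2E)/3 − E + (10 + x) = 2.
Multiply by 6: 2·(2E) − 3·(2E) + 6·(10 + x) = 12, i.e. 60 + 6x − (40 + 10x) = 12.
Collecting terms: −4x + 20 = 12, so −4x = −8, so x = 2.
Then 2E = 40 + 10·2 = 60, so E = 30, V = 2E/3 = 20, F = 10 + 2 = 12.

30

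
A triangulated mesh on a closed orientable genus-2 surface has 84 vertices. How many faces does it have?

χ = 2 − 2·2 = -2, and every face is a triangle so 3F = 2E.
V − E + F = -2 with E = 3F/2 gives 84 − (3/2 − 1)·F = -2, so F = 172 and E = 258.

172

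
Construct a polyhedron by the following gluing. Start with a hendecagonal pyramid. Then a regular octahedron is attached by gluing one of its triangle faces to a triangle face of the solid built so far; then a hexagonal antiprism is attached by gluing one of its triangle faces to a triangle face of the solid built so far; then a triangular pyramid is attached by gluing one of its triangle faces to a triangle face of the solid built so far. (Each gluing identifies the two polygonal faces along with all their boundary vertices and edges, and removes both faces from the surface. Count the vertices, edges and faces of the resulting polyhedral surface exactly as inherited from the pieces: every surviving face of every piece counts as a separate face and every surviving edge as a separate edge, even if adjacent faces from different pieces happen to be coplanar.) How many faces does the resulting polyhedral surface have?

32

A hendecagonal pyramid: V=12, E=22, F=12.
Attach a regular octahedron (V=6, E=12, F=8) along a 3-gon: merge 3 vertices and 3 edges, delete both glued faces → V=15, E=31, F=18.
Attach a hexagonal antiprism (V=12, E=24, F=14) along a 3-gon: merge 3 vertices and 3 edges, delete both glued faces → V=24, E=52, F=30.
Attach a triangular pyramid (V=4, E=6, F=4) along a 3-gon: merge 3 vertices and 3 edges, delete both glued faces → V=25, E=55, F=32.
Check: V − E + F = 25 − 55 + 32 = 2.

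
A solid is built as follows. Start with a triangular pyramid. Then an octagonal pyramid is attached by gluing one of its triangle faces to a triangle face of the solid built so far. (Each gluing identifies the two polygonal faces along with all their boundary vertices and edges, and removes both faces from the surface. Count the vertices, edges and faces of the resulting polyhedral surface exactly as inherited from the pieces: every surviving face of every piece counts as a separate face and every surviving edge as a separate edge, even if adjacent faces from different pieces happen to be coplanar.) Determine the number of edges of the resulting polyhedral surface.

A triangular pyramid: V=4, E=6, F=4.
Attach an octagonal pyramid (V=9, E=16, F=9) along a 3-gon: merge 3 vertices and 3 edges, delete both glued faces → V=10, E=19, F=11.
Check: V − E + F = 10 − 19 + 11 = 2.

19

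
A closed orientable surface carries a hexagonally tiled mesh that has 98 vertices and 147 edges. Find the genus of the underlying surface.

1

Every face is a hexagon and each edge borders two faces, so 6F = 2·147, giving F = 49.
χ = V − E + F = 98 − 147 + 49 = 0.
For a closed orientable surface χ = 2 − 2g, so g = (2 − (0))/2 = 1.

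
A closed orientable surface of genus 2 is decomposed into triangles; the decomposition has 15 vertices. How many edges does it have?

51

χ = 2 − 2·2 = -2, and every face is a triangle so 3F = 2E.
V − E + F = -2 with E = 3F/2 gives 15 − (3/2 − 1)·F = -2, so F = 34 and E = 51.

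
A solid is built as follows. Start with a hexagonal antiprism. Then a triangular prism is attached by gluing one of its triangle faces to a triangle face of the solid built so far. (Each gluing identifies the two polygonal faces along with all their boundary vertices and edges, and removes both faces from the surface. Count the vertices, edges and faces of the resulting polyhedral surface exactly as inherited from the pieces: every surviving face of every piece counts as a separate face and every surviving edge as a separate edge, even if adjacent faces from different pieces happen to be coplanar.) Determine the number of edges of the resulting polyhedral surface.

30

A hexagonal antiprism: V=12, E=24, F=14.
Attach a triangular prism (V=6, E=9, F=5) along a 3-gon: merge 3 vertices and 3 edges, delete both glued faces → V=15, E=30, F=17.
Check: V − E + F = 15 − 30 + 17 = 2.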